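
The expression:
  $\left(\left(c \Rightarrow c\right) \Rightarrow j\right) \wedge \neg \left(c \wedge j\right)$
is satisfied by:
  {j: True, c: False}


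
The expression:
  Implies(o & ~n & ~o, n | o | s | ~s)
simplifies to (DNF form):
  True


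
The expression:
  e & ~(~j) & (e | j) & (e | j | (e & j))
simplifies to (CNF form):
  e & j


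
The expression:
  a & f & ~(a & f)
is never true.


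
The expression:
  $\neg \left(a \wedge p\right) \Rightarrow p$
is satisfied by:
  {p: True}


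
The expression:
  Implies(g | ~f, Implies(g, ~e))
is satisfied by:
  {g: False, e: False}
  {e: True, g: False}
  {g: True, e: False}


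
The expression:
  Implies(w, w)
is always true.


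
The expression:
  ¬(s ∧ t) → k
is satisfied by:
  {k: True, s: True, t: True}
  {k: True, s: True, t: False}
  {k: True, t: True, s: False}
  {k: True, t: False, s: False}
  {s: True, t: True, k: False}


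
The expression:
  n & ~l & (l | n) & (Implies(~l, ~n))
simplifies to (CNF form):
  False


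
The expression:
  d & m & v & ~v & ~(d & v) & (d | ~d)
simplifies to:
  False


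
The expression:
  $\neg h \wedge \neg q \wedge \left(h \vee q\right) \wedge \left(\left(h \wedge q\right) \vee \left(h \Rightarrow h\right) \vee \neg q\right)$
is never true.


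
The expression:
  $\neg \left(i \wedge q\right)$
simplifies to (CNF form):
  $\neg i \vee \neg q$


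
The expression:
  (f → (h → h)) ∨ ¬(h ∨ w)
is always true.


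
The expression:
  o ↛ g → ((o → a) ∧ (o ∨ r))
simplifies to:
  a ∨ g ∨ ¬o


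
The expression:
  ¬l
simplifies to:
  ¬l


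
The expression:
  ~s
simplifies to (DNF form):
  ~s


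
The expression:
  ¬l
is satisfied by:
  {l: False}


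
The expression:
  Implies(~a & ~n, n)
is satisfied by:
  {n: True, a: True}
  {n: True, a: False}
  {a: True, n: False}


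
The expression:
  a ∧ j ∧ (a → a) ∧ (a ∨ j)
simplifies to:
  a ∧ j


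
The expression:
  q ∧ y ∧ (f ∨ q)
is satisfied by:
  {y: True, q: True}


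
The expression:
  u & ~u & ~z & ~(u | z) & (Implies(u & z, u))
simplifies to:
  False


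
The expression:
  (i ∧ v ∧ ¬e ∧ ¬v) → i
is always true.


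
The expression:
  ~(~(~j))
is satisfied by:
  {j: False}


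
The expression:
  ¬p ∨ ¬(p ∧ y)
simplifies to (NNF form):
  ¬p ∨ ¬y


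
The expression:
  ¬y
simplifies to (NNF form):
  ¬y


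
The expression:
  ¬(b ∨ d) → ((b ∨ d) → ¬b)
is always true.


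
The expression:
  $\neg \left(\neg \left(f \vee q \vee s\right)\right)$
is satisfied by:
  {q: True, s: True, f: True}
  {q: True, s: True, f: False}
  {q: True, f: True, s: False}
  {q: True, f: False, s: False}
  {s: True, f: True, q: False}
  {s: True, f: False, q: False}
  {f: True, s: False, q: False}


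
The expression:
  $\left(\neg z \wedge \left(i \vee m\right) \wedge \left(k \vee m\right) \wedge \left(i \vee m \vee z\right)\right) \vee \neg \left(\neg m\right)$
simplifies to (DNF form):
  $m \vee \left(i \wedge k \wedge \neg z\right)$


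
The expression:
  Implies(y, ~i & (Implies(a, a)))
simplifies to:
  ~i | ~y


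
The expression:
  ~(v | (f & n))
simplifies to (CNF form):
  ~v & (~f | ~n)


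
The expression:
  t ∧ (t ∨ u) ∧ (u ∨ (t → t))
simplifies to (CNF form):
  t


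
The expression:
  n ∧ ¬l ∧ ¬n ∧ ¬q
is never true.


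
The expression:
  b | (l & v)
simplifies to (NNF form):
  b | (l & v)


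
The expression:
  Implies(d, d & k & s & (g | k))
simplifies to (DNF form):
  ~d | (k & s)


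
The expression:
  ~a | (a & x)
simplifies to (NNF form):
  x | ~a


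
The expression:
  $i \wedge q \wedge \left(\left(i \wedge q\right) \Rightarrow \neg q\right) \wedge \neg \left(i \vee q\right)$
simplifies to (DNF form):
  $\text{False}$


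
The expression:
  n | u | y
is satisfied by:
  {n: True, y: True, u: True}
  {n: True, y: True, u: False}
  {n: True, u: True, y: False}
  {n: True, u: False, y: False}
  {y: True, u: True, n: False}
  {y: True, u: False, n: False}
  {u: True, y: False, n: False}


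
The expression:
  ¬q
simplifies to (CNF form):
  ¬q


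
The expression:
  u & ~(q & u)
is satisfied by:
  {u: True, q: False}


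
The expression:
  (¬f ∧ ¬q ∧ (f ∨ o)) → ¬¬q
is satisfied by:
  {q: True, f: True, o: False}
  {q: True, f: False, o: False}
  {f: True, q: False, o: False}
  {q: False, f: False, o: False}
  {q: True, o: True, f: True}
  {q: True, o: True, f: False}
  {o: True, f: True, q: False}


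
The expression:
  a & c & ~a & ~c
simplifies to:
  False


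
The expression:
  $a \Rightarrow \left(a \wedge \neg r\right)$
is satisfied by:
  {a: False, r: False}
  {r: True, a: False}
  {a: True, r: False}


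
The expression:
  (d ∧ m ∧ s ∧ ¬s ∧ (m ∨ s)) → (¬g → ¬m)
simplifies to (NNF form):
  True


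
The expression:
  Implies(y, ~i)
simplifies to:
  ~i | ~y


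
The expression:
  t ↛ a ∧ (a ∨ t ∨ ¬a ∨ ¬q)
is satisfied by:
  {t: True, a: False}


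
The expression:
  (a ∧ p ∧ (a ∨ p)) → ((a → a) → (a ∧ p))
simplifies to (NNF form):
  True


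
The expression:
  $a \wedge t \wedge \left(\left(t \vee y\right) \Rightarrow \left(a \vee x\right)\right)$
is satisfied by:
  {t: True, a: True}


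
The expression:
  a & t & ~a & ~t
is never true.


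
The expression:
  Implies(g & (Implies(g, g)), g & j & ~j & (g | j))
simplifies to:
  ~g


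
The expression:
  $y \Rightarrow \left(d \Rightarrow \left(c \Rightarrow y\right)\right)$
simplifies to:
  $\text{True}$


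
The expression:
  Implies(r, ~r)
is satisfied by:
  {r: False}


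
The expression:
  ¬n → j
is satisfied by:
  {n: True, j: True}
  {n: True, j: False}
  {j: True, n: False}


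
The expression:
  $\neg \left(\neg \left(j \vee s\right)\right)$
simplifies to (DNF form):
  $j \vee s$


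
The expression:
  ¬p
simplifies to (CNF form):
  ¬p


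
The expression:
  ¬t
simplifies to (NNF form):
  ¬t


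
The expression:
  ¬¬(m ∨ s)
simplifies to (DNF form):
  m ∨ s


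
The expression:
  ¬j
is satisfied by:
  {j: False}


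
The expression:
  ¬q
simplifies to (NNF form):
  ¬q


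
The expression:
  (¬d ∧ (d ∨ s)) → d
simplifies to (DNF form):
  d ∨ ¬s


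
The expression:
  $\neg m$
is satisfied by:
  {m: False}


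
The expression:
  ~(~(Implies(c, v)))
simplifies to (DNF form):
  v | ~c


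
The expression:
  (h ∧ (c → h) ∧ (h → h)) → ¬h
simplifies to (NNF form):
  ¬h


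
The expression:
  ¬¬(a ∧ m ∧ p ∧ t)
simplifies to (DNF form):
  a ∧ m ∧ p ∧ t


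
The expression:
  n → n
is always true.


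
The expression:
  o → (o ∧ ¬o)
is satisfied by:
  {o: False}


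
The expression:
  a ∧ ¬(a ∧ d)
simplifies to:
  a ∧ ¬d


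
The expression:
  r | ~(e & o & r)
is always true.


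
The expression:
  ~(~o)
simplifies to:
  o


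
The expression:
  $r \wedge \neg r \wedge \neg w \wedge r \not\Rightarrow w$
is never true.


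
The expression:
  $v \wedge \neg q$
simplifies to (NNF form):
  $v \wedge \neg q$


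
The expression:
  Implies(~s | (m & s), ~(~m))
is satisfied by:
  {m: True, s: True}
  {m: True, s: False}
  {s: True, m: False}


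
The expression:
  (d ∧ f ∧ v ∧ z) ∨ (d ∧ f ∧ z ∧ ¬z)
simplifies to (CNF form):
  d ∧ f ∧ v ∧ z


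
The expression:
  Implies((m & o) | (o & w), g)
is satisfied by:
  {g: True, w: False, o: False, m: False}
  {g: True, m: True, w: False, o: False}
  {g: True, w: True, o: False, m: False}
  {g: True, m: True, w: True, o: False}
  {m: False, w: False, o: False, g: False}
  {m: True, w: False, o: False, g: False}
  {w: True, m: False, o: False, g: False}
  {m: True, w: True, o: False, g: False}
  {o: True, g: True, m: False, w: False}
  {m: True, o: True, g: True, w: False}
  {o: True, g: True, w: True, m: False}
  {m: True, o: True, g: True, w: True}
  {o: True, g: False, w: False, m: False}


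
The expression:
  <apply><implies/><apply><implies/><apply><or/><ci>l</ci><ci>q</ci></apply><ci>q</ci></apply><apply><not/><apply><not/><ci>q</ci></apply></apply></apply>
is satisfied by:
  {q: True, l: True}
  {q: True, l: False}
  {l: True, q: False}


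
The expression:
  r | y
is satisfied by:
  {r: True, y: True}
  {r: True, y: False}
  {y: True, r: False}


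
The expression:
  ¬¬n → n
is always true.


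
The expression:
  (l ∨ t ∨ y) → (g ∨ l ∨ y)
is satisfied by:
  {l: True, y: True, g: True, t: False}
  {l: True, y: True, g: False, t: False}
  {l: True, g: True, t: False, y: False}
  {l: True, g: False, t: False, y: False}
  {y: True, g: True, t: False, l: False}
  {y: True, g: False, t: False, l: False}
  {g: True, y: False, t: False, l: False}
  {g: False, y: False, t: False, l: False}
  {l: True, y: True, t: True, g: True}
  {l: True, y: True, t: True, g: False}
  {l: True, t: True, g: True, y: False}
  {l: True, t: True, g: False, y: False}
  {t: True, y: True, g: True, l: False}
  {t: True, y: True, g: False, l: False}
  {t: True, g: True, y: False, l: False}


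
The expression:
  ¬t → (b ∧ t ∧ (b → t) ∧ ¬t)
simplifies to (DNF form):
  t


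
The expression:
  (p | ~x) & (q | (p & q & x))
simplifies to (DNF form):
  (p & q) | (q & ~x)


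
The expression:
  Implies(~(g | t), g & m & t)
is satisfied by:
  {t: True, g: True}
  {t: True, g: False}
  {g: True, t: False}


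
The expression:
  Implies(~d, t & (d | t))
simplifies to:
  d | t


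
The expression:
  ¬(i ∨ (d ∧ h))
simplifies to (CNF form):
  ¬i ∧ (¬d ∨ ¬h)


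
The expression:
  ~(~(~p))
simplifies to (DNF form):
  ~p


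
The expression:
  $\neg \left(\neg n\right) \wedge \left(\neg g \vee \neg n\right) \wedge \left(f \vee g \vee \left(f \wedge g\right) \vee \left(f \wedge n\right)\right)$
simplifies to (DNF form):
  $f \wedge n \wedge \neg g$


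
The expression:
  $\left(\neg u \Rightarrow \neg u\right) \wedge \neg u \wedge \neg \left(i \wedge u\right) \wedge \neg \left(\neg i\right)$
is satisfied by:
  {i: True, u: False}


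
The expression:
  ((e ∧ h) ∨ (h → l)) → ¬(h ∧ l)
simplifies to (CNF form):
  ¬h ∨ ¬l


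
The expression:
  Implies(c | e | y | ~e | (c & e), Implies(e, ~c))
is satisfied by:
  {c: False, e: False}
  {e: True, c: False}
  {c: True, e: False}


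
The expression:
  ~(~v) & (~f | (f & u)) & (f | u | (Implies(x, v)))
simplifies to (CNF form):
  v & (u | ~f)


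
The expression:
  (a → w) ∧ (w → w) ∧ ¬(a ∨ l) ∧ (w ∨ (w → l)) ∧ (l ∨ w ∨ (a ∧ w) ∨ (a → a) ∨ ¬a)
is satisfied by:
  {l: False, a: False}


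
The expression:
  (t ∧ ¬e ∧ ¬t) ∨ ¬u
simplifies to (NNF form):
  ¬u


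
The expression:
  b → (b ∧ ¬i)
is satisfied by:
  {b: False, i: False}
  {i: True, b: False}
  {b: True, i: False}


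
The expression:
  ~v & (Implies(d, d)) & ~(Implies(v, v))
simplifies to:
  False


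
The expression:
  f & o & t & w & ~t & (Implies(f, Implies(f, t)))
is never true.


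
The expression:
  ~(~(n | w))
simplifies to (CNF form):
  n | w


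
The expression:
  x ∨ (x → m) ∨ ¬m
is always true.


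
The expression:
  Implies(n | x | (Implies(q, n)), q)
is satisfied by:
  {q: True}


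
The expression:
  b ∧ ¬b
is never true.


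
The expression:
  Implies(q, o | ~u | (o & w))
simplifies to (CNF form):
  o | ~q | ~u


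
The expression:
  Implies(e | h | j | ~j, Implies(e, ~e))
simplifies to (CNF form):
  ~e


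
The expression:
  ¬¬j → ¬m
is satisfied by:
  {m: False, j: False}
  {j: True, m: False}
  {m: True, j: False}


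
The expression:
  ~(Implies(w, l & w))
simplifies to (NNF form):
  w & ~l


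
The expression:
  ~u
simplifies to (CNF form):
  ~u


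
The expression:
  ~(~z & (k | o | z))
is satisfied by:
  {z: True, k: False, o: False}
  {z: True, o: True, k: False}
  {z: True, k: True, o: False}
  {z: True, o: True, k: True}
  {o: False, k: False, z: False}


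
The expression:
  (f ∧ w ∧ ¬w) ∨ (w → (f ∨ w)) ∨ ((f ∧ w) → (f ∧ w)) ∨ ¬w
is always true.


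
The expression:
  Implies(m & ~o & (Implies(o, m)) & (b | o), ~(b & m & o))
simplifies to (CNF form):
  True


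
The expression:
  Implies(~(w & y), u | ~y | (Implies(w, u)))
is always true.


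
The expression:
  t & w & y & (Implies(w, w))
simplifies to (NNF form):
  t & w & y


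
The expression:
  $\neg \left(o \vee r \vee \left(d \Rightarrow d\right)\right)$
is never true.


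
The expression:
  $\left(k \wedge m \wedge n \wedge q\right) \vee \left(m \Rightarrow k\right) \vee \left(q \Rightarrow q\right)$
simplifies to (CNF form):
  $\text{True}$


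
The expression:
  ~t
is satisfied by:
  {t: False}


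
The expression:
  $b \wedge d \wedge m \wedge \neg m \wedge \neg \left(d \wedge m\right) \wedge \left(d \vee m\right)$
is never true.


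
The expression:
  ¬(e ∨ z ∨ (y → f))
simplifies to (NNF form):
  y ∧ ¬e ∧ ¬f ∧ ¬z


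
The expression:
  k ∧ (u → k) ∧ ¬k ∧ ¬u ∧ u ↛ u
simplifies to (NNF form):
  False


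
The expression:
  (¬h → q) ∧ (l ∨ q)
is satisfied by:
  {q: True, l: True, h: True}
  {q: True, l: True, h: False}
  {q: True, h: True, l: False}
  {q: True, h: False, l: False}
  {l: True, h: True, q: False}


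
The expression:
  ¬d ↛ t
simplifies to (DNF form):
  t ∨ ¬d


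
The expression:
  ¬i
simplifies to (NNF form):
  ¬i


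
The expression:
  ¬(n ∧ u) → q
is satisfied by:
  {q: True, u: True, n: True}
  {q: True, u: True, n: False}
  {q: True, n: True, u: False}
  {q: True, n: False, u: False}
  {u: True, n: True, q: False}


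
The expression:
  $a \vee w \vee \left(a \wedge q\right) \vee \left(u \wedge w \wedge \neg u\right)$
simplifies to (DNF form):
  $a \vee w$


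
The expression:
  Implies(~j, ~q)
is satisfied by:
  {j: True, q: False}
  {q: False, j: False}
  {q: True, j: True}


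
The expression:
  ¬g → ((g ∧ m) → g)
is always true.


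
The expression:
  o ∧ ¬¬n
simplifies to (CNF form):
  n ∧ o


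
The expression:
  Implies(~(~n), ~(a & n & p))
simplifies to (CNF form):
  ~a | ~n | ~p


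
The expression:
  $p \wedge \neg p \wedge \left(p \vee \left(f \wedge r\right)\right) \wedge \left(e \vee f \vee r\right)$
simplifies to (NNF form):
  $\text{False}$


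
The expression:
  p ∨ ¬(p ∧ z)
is always true.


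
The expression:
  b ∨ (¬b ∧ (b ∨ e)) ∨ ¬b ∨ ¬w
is always true.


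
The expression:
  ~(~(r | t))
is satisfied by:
  {r: True, t: True}
  {r: True, t: False}
  {t: True, r: False}


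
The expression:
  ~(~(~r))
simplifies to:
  ~r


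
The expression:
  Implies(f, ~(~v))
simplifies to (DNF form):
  v | ~f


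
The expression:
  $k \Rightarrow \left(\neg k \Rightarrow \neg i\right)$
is always true.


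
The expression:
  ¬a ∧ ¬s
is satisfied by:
  {a: False, s: False}


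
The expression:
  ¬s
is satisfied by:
  {s: False}


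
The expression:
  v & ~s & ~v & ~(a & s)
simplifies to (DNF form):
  False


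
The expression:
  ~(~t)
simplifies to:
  t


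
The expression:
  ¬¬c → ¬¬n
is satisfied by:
  {n: True, c: False}
  {c: False, n: False}
  {c: True, n: True}


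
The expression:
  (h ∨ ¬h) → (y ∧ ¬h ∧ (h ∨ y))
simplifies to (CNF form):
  y ∧ ¬h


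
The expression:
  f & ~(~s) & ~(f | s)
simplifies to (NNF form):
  False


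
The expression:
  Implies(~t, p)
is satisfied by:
  {t: True, p: True}
  {t: True, p: False}
  {p: True, t: False}


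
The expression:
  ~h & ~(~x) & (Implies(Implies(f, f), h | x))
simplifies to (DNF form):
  x & ~h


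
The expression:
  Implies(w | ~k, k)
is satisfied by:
  {k: True}


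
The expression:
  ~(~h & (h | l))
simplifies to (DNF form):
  h | ~l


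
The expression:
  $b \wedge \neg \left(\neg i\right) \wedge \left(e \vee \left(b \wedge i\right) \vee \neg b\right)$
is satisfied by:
  {i: True, b: True}


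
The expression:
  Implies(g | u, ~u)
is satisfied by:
  {u: False}


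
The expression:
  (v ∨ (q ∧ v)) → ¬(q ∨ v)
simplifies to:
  ¬v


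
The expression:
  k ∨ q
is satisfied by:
  {k: True, q: True}
  {k: True, q: False}
  {q: True, k: False}


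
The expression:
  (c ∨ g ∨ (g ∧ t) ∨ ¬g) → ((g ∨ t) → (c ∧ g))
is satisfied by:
  {c: True, t: False, g: False}
  {t: False, g: False, c: False}
  {g: True, c: True, t: False}
  {g: True, t: True, c: True}


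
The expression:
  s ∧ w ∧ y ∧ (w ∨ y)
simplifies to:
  s ∧ w ∧ y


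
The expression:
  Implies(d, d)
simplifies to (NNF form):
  True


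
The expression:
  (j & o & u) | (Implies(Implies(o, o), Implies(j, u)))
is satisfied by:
  {u: True, j: False}
  {j: False, u: False}
  {j: True, u: True}


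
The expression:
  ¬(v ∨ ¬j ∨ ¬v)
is never true.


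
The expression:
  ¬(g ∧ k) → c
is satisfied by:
  {k: True, c: True, g: True}
  {k: True, c: True, g: False}
  {c: True, g: True, k: False}
  {c: True, g: False, k: False}
  {k: True, g: True, c: False}


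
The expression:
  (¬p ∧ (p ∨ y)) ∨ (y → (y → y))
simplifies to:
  True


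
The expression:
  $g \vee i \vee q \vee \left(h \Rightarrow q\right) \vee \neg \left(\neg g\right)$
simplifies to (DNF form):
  $g \vee i \vee q \vee \neg h$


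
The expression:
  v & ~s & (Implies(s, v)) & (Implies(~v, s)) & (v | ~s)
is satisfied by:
  {v: True, s: False}


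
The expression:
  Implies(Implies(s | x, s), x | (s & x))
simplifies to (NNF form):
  x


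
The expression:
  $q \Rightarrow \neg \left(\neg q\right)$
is always true.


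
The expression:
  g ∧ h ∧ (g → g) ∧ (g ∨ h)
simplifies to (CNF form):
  g ∧ h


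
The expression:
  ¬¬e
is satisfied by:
  {e: True}


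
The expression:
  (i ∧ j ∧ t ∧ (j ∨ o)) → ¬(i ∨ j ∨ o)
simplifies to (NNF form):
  ¬i ∨ ¬j ∨ ¬t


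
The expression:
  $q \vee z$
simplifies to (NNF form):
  $q \vee z$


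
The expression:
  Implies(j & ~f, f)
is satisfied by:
  {f: True, j: False}
  {j: False, f: False}
  {j: True, f: True}


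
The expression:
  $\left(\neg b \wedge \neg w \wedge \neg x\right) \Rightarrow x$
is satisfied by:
  {b: True, w: True, x: True}
  {b: True, w: True, x: False}
  {b: True, x: True, w: False}
  {b: True, x: False, w: False}
  {w: True, x: True, b: False}
  {w: True, x: False, b: False}
  {x: True, w: False, b: False}


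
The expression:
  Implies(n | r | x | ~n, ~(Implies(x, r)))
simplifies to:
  x & ~r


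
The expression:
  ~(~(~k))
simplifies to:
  ~k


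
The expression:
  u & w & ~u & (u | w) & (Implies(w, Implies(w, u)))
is never true.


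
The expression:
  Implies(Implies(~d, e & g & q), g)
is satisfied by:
  {g: True, d: False}
  {d: False, g: False}
  {d: True, g: True}


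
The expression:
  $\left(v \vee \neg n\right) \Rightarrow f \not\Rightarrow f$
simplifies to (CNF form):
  $n \wedge \neg v$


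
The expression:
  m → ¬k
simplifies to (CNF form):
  ¬k ∨ ¬m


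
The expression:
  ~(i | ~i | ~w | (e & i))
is never true.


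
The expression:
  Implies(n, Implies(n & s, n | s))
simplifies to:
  True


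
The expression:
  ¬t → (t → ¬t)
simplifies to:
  True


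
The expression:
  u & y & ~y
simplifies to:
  False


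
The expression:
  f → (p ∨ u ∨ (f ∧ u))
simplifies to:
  p ∨ u ∨ ¬f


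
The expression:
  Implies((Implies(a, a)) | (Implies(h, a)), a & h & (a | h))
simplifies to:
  a & h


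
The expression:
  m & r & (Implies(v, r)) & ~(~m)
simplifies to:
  m & r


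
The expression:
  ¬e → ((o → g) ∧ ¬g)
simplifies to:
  e ∨ (¬g ∧ ¬o)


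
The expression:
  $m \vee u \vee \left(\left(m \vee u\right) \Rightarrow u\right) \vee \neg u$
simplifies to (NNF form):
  $\text{True}$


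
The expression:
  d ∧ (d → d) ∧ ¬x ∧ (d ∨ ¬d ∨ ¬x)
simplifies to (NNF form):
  d ∧ ¬x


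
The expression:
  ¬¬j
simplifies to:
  j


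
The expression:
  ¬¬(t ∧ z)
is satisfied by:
  {t: True, z: True}


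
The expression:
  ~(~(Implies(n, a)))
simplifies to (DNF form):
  a | ~n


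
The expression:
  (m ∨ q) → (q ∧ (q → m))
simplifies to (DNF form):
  (m ∧ q) ∨ (¬m ∧ ¬q)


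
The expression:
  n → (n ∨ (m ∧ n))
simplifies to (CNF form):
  True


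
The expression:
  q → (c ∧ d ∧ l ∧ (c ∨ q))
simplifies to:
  (c ∧ d ∧ l) ∨ ¬q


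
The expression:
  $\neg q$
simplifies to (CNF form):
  $\neg q$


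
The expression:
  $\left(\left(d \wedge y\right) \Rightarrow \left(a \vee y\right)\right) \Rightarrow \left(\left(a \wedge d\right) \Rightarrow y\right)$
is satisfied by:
  {y: True, d: False, a: False}
  {d: False, a: False, y: False}
  {y: True, a: True, d: False}
  {a: True, d: False, y: False}
  {y: True, d: True, a: False}
  {d: True, y: False, a: False}
  {y: True, a: True, d: True}


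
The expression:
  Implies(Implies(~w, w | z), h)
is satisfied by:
  {h: True, z: False, w: False}
  {h: True, w: True, z: False}
  {h: True, z: True, w: False}
  {h: True, w: True, z: True}
  {w: False, z: False, h: False}


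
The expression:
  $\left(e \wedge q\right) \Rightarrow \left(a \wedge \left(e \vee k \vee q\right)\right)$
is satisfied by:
  {a: True, e: False, q: False}
  {e: False, q: False, a: False}
  {a: True, q: True, e: False}
  {q: True, e: False, a: False}
  {a: True, e: True, q: False}
  {e: True, a: False, q: False}
  {a: True, q: True, e: True}


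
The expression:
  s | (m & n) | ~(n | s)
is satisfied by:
  {m: True, s: True, n: False}
  {m: True, s: False, n: False}
  {s: True, m: False, n: False}
  {m: False, s: False, n: False}
  {n: True, m: True, s: True}
  {n: True, m: True, s: False}
  {n: True, s: True, m: False}


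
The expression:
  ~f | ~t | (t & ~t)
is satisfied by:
  {t: False, f: False}
  {f: True, t: False}
  {t: True, f: False}


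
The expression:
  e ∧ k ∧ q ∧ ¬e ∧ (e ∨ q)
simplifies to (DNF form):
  False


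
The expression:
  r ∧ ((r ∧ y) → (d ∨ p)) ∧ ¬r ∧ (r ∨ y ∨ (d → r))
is never true.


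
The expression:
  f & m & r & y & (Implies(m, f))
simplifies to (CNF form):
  f & m & r & y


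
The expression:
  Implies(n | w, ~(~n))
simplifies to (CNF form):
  n | ~w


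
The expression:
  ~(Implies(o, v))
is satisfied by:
  {o: True, v: False}


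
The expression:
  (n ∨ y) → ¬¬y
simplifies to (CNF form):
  y ∨ ¬n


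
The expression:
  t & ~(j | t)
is never true.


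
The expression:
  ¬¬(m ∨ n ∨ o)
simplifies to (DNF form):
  m ∨ n ∨ o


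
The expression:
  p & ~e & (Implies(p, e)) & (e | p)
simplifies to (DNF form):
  False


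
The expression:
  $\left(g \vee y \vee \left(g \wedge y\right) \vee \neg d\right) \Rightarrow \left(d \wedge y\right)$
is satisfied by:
  {y: True, d: True, g: False}
  {d: True, g: False, y: False}
  {y: True, g: True, d: True}


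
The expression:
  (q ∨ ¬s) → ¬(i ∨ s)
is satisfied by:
  {q: False, i: False, s: False}
  {s: True, q: False, i: False}
  {s: True, i: True, q: False}
  {q: True, s: False, i: False}


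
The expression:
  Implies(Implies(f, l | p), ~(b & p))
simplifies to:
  ~b | ~p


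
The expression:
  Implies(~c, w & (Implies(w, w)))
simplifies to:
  c | w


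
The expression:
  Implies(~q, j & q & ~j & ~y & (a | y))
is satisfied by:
  {q: True}


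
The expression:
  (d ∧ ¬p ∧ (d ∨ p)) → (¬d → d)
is always true.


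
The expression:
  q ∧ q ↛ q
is never true.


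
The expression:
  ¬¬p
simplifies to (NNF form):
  p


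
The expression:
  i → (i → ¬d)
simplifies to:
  ¬d ∨ ¬i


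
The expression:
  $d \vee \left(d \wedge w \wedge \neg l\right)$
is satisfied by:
  {d: True}


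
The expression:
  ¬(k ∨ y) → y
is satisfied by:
  {y: True, k: True}
  {y: True, k: False}
  {k: True, y: False}


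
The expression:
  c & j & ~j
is never true.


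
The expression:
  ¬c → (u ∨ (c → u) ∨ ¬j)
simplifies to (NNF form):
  True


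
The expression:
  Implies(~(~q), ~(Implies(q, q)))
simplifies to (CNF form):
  ~q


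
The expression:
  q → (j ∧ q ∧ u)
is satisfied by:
  {u: True, j: True, q: False}
  {u: True, j: False, q: False}
  {j: True, u: False, q: False}
  {u: False, j: False, q: False}
  {q: True, u: True, j: True}


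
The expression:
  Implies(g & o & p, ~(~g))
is always true.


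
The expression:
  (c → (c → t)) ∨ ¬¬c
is always true.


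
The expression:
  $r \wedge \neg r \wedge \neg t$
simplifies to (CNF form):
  $\text{False}$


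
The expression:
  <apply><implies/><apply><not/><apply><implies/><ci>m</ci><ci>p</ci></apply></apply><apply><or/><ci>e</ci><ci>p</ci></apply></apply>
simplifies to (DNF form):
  <apply><or/><ci>e</ci><ci>p</ci><apply><not/><ci>m</ci></apply></apply>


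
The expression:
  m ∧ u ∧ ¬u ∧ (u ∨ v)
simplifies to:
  False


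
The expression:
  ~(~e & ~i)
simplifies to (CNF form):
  e | i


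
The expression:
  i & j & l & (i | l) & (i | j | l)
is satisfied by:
  {i: True, j: True, l: True}


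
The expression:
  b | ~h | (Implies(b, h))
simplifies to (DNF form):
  True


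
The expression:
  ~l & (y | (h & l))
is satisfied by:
  {y: True, l: False}


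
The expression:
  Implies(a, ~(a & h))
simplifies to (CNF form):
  ~a | ~h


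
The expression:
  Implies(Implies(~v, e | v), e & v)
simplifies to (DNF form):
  (e & v) | (~e & ~v)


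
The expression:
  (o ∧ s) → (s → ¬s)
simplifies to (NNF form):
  ¬o ∨ ¬s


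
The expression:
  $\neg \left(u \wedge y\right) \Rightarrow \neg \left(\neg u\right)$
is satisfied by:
  {u: True}


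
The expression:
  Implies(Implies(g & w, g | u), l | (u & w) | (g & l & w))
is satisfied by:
  {l: True, u: True, w: True}
  {l: True, u: True, w: False}
  {l: True, w: True, u: False}
  {l: True, w: False, u: False}
  {u: True, w: True, l: False}


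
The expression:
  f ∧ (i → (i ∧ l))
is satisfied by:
  {f: True, l: True, i: False}
  {f: True, l: False, i: False}
  {f: True, i: True, l: True}


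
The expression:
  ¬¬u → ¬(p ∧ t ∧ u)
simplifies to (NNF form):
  ¬p ∨ ¬t ∨ ¬u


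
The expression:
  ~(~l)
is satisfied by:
  {l: True}


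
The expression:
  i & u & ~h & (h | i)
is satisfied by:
  {i: True, u: True, h: False}


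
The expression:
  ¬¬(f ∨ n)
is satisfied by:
  {n: True, f: True}
  {n: True, f: False}
  {f: True, n: False}


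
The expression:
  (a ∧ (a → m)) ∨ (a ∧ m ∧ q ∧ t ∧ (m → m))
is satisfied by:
  {a: True, m: True}


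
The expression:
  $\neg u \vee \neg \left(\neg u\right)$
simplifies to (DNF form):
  $\text{True}$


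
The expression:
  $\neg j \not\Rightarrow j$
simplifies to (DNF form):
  $\neg j$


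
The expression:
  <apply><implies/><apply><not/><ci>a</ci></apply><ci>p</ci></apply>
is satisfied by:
  {a: True, p: True}
  {a: True, p: False}
  {p: True, a: False}


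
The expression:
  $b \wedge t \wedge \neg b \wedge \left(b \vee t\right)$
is never true.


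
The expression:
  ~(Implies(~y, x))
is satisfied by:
  {x: False, y: False}


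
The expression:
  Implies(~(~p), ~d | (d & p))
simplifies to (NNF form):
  True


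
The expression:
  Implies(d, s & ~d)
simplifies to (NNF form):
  ~d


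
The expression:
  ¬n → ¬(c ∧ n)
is always true.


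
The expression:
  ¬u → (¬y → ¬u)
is always true.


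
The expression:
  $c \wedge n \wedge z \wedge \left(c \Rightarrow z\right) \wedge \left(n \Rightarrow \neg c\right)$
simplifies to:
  $\text{False}$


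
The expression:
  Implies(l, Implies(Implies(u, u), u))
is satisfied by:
  {u: True, l: False}
  {l: False, u: False}
  {l: True, u: True}


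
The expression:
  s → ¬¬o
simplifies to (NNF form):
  o ∨ ¬s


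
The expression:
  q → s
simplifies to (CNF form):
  s ∨ ¬q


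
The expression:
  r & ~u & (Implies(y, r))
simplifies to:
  r & ~u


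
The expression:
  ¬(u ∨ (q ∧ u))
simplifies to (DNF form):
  ¬u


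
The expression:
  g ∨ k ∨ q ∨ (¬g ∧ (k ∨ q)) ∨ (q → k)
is always true.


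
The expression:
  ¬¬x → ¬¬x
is always true.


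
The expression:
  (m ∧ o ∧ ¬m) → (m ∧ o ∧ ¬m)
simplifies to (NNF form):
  True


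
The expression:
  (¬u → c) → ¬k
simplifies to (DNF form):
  (¬c ∧ ¬u) ∨ ¬k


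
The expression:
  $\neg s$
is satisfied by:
  {s: False}


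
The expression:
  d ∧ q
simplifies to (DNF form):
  d ∧ q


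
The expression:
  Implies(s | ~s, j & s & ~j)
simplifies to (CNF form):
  False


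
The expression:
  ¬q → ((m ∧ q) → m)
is always true.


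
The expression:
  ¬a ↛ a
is always true.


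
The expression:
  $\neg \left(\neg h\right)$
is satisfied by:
  {h: True}


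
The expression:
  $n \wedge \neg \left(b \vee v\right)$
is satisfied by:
  {n: True, v: False, b: False}


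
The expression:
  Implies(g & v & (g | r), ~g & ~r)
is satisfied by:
  {g: False, v: False}
  {v: True, g: False}
  {g: True, v: False}


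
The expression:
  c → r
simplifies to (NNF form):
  r ∨ ¬c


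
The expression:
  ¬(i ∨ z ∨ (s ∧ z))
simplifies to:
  ¬i ∧ ¬z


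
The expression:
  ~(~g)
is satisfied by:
  {g: True}


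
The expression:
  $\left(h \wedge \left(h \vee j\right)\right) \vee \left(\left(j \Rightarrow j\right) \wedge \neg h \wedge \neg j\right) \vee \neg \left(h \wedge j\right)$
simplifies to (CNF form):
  $\text{True}$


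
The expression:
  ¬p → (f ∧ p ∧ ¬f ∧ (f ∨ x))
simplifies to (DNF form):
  p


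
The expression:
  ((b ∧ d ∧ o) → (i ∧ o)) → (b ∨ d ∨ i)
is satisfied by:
  {i: True, b: True, d: True}
  {i: True, b: True, d: False}
  {i: True, d: True, b: False}
  {i: True, d: False, b: False}
  {b: True, d: True, i: False}
  {b: True, d: False, i: False}
  {d: True, b: False, i: False}


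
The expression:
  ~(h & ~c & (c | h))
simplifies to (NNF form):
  c | ~h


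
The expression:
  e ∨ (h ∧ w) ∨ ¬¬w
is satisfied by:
  {e: True, w: True}
  {e: True, w: False}
  {w: True, e: False}


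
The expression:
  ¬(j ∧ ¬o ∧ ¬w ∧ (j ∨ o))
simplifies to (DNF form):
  o ∨ w ∨ ¬j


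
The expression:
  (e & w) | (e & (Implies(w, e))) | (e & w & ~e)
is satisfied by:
  {e: True}


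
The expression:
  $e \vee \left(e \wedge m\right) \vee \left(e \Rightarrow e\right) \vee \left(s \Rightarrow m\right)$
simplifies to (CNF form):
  $\text{True}$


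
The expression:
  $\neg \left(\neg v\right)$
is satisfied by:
  {v: True}


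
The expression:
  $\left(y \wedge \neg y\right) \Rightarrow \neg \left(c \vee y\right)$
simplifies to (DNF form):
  $\text{True}$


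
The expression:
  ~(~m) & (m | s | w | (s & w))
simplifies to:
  m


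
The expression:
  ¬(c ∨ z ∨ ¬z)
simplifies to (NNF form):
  False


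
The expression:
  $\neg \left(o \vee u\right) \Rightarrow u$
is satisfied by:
  {o: True, u: True}
  {o: True, u: False}
  {u: True, o: False}


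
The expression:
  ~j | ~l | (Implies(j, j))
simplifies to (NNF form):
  True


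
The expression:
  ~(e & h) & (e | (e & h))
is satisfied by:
  {e: True, h: False}


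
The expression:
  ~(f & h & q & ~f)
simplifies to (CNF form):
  True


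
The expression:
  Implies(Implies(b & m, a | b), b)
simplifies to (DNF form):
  b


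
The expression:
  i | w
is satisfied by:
  {i: True, w: True}
  {i: True, w: False}
  {w: True, i: False}


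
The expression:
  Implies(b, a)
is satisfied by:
  {a: True, b: False}
  {b: False, a: False}
  {b: True, a: True}


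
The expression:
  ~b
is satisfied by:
  {b: False}


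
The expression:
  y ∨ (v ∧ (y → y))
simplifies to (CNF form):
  v ∨ y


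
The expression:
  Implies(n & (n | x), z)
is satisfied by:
  {z: True, n: False}
  {n: False, z: False}
  {n: True, z: True}


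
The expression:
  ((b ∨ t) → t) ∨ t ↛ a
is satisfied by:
  {t: True, b: False}
  {b: False, t: False}
  {b: True, t: True}


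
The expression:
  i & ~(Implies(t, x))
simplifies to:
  i & t & ~x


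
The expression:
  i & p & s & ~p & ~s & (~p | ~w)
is never true.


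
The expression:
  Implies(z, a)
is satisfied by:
  {a: True, z: False}
  {z: False, a: False}
  {z: True, a: True}


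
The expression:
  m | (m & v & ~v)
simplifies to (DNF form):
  m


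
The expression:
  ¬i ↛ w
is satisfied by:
  {w: True, i: False}
  {i: False, w: False}
  {i: True, w: True}


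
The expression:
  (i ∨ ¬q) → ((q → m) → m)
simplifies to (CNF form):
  m ∨ q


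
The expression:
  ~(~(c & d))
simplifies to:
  c & d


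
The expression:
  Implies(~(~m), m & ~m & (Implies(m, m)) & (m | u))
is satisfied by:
  {m: False}


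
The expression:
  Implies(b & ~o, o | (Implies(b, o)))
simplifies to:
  o | ~b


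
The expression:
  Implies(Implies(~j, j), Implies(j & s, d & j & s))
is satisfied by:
  {d: True, s: False, j: False}
  {s: False, j: False, d: False}
  {j: True, d: True, s: False}
  {j: True, s: False, d: False}
  {d: True, s: True, j: False}
  {s: True, d: False, j: False}
  {j: True, s: True, d: True}


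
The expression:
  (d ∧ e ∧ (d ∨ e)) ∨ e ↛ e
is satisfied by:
  {e: True, d: True}


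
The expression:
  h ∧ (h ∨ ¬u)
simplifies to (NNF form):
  h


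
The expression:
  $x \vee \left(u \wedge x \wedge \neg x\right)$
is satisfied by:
  {x: True}


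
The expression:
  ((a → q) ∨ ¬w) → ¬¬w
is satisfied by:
  {w: True}


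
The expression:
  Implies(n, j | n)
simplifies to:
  True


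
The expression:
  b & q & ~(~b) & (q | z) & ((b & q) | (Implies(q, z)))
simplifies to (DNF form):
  b & q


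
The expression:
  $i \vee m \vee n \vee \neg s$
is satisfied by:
  {i: True, n: True, m: True, s: False}
  {i: True, n: True, s: False, m: False}
  {i: True, m: True, s: False, n: False}
  {i: True, s: False, m: False, n: False}
  {n: True, m: True, s: False, i: False}
  {n: True, s: False, m: False, i: False}
  {m: True, n: False, s: False, i: False}
  {n: False, s: False, m: False, i: False}
  {n: True, i: True, s: True, m: True}
  {n: True, i: True, s: True, m: False}
  {i: True, s: True, m: True, n: False}
  {i: True, s: True, n: False, m: False}
  {m: True, s: True, n: True, i: False}
  {s: True, n: True, i: False, m: False}
  {s: True, m: True, i: False, n: False}


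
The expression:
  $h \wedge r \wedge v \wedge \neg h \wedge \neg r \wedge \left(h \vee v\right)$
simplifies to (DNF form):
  $\text{False}$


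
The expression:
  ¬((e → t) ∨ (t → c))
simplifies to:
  False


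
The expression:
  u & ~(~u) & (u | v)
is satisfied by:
  {u: True}


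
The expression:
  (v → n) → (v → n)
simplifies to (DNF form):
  True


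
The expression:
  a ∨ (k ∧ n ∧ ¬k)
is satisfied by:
  {a: True}


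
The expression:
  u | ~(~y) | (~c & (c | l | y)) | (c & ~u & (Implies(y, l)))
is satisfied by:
  {y: True, l: True, u: True, c: True}
  {y: True, l: True, u: True, c: False}
  {y: True, l: True, c: True, u: False}
  {y: True, l: True, c: False, u: False}
  {y: True, u: True, c: True, l: False}
  {y: True, u: True, c: False, l: False}
  {y: True, u: False, c: True, l: False}
  {y: True, u: False, c: False, l: False}
  {l: True, u: True, c: True, y: False}
  {l: True, u: True, c: False, y: False}
  {l: True, c: True, u: False, y: False}
  {l: True, c: False, u: False, y: False}
  {u: True, c: True, l: False, y: False}
  {u: True, l: False, c: False, y: False}
  {c: True, l: False, u: False, y: False}


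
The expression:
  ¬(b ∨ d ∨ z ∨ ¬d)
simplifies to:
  False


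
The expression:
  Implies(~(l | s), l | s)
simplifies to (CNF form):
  l | s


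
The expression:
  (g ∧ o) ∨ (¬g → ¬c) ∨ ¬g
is always true.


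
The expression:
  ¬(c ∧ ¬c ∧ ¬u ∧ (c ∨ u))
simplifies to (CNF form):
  True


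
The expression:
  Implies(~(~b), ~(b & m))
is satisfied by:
  {m: False, b: False}
  {b: True, m: False}
  {m: True, b: False}


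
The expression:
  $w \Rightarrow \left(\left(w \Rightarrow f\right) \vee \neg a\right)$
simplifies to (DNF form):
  $f \vee \neg a \vee \neg w$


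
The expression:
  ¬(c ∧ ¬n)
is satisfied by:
  {n: True, c: False}
  {c: False, n: False}
  {c: True, n: True}


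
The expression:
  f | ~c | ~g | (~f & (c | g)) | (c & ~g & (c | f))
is always true.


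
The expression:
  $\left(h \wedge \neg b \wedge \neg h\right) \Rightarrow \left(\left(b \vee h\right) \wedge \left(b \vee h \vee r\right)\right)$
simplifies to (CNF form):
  $\text{True}$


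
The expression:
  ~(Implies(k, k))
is never true.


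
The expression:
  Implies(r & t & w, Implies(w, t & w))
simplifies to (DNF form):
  True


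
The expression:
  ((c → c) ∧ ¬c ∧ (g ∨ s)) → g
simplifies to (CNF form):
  c ∨ g ∨ ¬s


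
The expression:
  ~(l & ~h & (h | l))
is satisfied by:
  {h: True, l: False}
  {l: False, h: False}
  {l: True, h: True}


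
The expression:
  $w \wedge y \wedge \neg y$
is never true.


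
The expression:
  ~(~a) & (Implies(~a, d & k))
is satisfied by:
  {a: True}


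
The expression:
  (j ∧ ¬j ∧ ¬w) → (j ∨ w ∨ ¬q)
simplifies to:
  True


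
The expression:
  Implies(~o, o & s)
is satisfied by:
  {o: True}


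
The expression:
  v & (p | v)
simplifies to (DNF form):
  v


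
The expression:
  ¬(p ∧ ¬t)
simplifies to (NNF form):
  t ∨ ¬p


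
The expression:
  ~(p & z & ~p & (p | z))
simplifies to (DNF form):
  True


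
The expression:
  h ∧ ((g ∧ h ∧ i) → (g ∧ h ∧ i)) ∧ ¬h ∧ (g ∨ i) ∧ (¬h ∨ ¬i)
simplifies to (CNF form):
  False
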